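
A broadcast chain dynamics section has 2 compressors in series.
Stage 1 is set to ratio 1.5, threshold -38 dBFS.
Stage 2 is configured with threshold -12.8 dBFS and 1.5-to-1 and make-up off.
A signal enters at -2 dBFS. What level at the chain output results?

-14 dBFS

Stage 1: 36 dB above -38 dBFS, reduced 1.5:1 to 24 dB above → -14 dBFS.
Stage 2: below threshold (-14 ≤ -12.8); passes unchanged; output -14 dBFS.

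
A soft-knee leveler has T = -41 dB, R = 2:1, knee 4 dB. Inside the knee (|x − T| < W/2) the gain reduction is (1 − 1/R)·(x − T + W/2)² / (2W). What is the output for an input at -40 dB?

x − T + W/2 = -40 − (-41) + 2 = 3.
GR = (1 − 1/2) × 3² / 8 = 0.5 × 9 / 8 = 0.5625 dB.
Output = -40 − 0.5625 = -40.5625 dB.

-40.5625 dB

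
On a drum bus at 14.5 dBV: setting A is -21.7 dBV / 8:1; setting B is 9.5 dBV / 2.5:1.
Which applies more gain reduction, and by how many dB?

A, by 28.675 dB

A: GR = 36.2 − 36.2/8 = 31.675 dB.
B: GR = 5 − 5/2.5 = 3 dB.
Difference: 28.675 dB in favour of A.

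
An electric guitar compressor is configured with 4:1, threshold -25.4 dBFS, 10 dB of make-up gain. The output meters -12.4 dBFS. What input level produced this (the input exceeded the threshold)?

-13.4 dBFS

Remove make-up: -12.4 − 10 = -22.4 dBFS.
Post-compression overshoot = -22.4 − (-25.4) = 3 dB.
Input overshoot = R × output overshoot = 12 dB → input = -25.4 + 12 = -13.4 dBFS.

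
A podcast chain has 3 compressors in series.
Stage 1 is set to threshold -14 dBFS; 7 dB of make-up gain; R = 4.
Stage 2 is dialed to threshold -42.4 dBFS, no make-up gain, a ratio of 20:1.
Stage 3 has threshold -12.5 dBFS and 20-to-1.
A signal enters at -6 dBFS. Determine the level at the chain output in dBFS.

-40.53 dBFS

Stage 1: 8 dB above -14 dBFS, reduced 4:1 to 2 dB above → -12 dBFS; +7 dB make-up → -5 dBFS.
Stage 2: 37.4 dB above -42.4 dBFS, reduced 20:1 to 1.87 dB above → -40.53 dBFS.
Stage 3: -40.53 dBFS is at or below the -12.5 dBFS threshold — no compression; output -40.53 dBFS.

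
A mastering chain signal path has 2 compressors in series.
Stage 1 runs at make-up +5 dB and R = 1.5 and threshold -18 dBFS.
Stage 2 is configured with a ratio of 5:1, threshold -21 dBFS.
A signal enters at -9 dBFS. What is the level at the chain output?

Stage 1: overshoot 9 dB → 9/1.5 = 6 dB → -12 dBFS; +5 dB make-up → -7 dBFS.
Stage 2: -7 dBFS is 14 dB over -21 dBFS; at 5:1 that becomes 2.8 dB over, giving -18.2 dBFS.

-18.2 dBFS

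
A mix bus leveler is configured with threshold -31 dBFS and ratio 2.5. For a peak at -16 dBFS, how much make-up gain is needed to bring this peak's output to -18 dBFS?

The peak compresses to -31 + 15/2.5 = -25 dBFS.
To reach -18 dBFS requires -18 − (-25) = 7 dB of make-up.

7 dB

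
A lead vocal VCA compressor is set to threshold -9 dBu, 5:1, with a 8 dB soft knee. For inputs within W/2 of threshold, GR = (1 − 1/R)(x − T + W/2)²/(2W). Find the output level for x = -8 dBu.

-9.25 dBu

x − T + W/2 = -8 − (-9) + 4 = 5.
GR = (1 − 1/5) × 5² / 16 = 0.8 × 25 / 16 = 1.25 dB.
Output = -8 − 1.25 = -9.25 dBu.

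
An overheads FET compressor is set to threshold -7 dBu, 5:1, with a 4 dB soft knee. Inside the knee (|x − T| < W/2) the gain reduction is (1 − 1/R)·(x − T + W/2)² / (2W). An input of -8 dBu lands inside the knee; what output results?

x − T + W/2 = -8 − (-7) + 2 = 1.
GR = (1 − 1/5) × 1² / 8 = 0.8 × 1 / 8 = 0.1 dB.
Output = -8 − 0.1 = -8.1 dBu.

-8.1 dBu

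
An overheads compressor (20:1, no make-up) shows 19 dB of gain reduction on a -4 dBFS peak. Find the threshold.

Gain reduction = -4 − (-23) = 19 dB; output overshoot = GR / (R − 1) = 19 / 19 = 1 dB.
Threshold = output − output overshoot = -23 − 1 = -24 dBFS.

-24 dBFS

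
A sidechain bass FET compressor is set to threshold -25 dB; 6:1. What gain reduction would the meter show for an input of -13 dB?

10 dB

The signal is 12 dB above threshold.
After 6:1 compression the overshoot becomes 12/6 = 2 dB.
GR = overshoot in − overshoot out = 12 − 2 = 10 dB.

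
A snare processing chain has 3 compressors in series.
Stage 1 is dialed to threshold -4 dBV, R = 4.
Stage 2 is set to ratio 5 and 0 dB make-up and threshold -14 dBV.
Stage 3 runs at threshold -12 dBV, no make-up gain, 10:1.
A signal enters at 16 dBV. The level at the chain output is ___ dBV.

-11.9 dBV

Stage 1: overshoot 20 dB → 20/4 = 5 dB → 1 dBV.
Stage 2: 1 dBV is 15 dB over -14 dBV; at 5:1 that becomes 3 dB over, giving -11 dBV.
Stage 3: overshoot 1 dB → 1/10 = 0.1 dB → -11.9 dBV.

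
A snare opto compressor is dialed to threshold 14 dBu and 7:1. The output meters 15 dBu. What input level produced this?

The compressed level sits 15 − 14 = 1 dB over threshold.
Before 7:1 compression the overshoot was 1 × 7 = 7 dB, so input = 14 + 7 = 21 dBu.

21 dBu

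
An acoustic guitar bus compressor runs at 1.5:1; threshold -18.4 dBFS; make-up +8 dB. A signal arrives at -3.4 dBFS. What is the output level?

-0.4 dBFS

Overshoot: -3.4 − (-18.4) = 15 dB.
At 1.5:1 the overshoot is divided by 1.5, leaving 10 dB above threshold.
So the level is -18.4 + 10 = -8.4 dBFS; make-up adds 8 dB, giving -0.4 dBFS.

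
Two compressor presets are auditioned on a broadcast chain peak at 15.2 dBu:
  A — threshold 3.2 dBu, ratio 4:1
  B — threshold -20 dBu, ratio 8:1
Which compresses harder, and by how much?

B, by 21.8 dB

A: 12 dB over, compressed to 3 dB over, so 9 dB of GR.
B: 35.2 dB over, compressed to 4.4 dB over, so 30.8 dB of GR.
B reduces 21.8 dB more.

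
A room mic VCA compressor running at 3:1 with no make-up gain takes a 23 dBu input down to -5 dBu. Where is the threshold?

-19 dBu

Gain reduction = 23 − (-5) = 28 dB; output overshoot = GR / (R − 1) = 28 / 2 = 14 dB.
Threshold = output − output overshoot = -5 − 14 = -19 dBu.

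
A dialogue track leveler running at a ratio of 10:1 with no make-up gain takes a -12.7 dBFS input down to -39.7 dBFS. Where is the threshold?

Gain reduction = -12.7 − (-39.7) = 27 dB; output overshoot = GR / (R − 1) = 27 / 9 = 3 dB.
Threshold = output − output overshoot = -39.7 − 3 = -42.7 dBFS.

-42.7 dBFS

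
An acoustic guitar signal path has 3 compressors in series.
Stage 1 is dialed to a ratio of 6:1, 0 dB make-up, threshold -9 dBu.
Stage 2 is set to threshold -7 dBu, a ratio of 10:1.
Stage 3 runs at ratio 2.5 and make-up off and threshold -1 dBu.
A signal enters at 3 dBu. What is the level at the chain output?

-7 dBu

Stage 1: 3 dBu is 12 dB over -9 dBu; at 6:1 that becomes 2 dB over, giving -7 dBu.
Stage 2: below threshold (-7 ≤ -7); passes unchanged; output -7 dBu.
Stage 3: -7 dBu ≤ -1 dBu, so stage 3 doesn't engage; output -7 dBu.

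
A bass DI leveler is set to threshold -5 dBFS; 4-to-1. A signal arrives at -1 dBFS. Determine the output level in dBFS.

-4 dBFS

-1 dBFS sits 4 dB over threshold.
4:1 compression reduces that to 4/4 = 1 dB over.
Output = -5 + 1 = -4 dBFS.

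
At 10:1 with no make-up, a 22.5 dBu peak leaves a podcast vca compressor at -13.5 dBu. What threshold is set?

Input is 40 dB above T (since output overshoot × R = input overshoot: (-13.5 − T)·10 = 22.5 − T gives T = -17.5 dBu).
Check: -17.5 + (22.5 − (-17.5))/10 = -17.5 + 4 = -13.5 dBu. ✓

-17.5 dBu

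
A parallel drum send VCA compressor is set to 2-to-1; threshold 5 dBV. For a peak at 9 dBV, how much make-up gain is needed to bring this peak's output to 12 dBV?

5 dB

The peak compresses to 5 + 4/2 = 7 dBV.
To reach 12 dBV requires 12 − 7 = 5 dB of make-up.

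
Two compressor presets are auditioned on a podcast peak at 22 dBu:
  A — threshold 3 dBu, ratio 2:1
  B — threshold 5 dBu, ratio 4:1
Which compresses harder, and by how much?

B, by 3.25 dB

A: overshoot 19 dB → output overshoot 9.5 dB → GR 9.5 dB.
B: overshoot 17 dB → output overshoot 4.25 dB → GR 12.75 dB.
B applies 3.25 dB more gain reduction.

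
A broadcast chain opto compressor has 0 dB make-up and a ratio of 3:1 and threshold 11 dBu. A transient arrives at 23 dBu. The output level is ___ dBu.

15 dBu

23 dBu sits 12 dB over threshold.
At 3:1 the overshoot is divided by 3, leaving 4 dB above threshold.
So the level is 11 + 4 = 15 dBu.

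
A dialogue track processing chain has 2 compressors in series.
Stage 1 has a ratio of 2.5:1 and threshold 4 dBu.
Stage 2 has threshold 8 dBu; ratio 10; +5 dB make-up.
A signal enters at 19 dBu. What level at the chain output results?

13.2 dBu

Stage 1: overshoot 15 dB → 15/2.5 = 6 dB → 10 dBu.
Stage 2: overshoot 2 dB → 2/10 = 0.2 dB → 8.2 dBu; +5 dB make-up → 13.2 dBu.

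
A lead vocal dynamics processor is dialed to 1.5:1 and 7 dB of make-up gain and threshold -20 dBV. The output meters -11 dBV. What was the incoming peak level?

Remove make-up: -11 − 7 = -18 dBV.
That's 2 dB above the -20 dBV threshold.
Undo the ratio: input overshoot = 2 × 1.5 = 3 dB, giving input = -17 dBV.

-17 dBV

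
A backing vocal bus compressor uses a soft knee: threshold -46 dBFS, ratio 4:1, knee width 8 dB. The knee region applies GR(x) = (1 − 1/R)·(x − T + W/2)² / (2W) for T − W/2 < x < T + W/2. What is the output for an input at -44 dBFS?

x − T + W/2 = -44 − (-46) + 4 = 6.
GR = (1 − 1/4) × 6² / 16 = 0.75 × 36 / 16 = 1.6875 dB.
Output = -44 − 1.6875 = -45.6875 dBFS.

-45.6875 dBFS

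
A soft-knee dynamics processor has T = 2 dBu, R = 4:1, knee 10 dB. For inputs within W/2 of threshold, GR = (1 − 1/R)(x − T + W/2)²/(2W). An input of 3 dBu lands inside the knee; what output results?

1.65 dBu

x − T + W/2 = 3 − 2 + 5 = 6.
GR = (1 − 1/4) × 6² / 20 = 0.75 × 36 / 20 = 1.35 dB.
Output = 3 − 1.35 = 1.65 dBu.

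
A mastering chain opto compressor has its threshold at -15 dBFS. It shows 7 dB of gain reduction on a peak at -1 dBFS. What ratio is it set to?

Input overshoot = -1 − (-15) = 14 dB.
Output overshoot = 14 − 7 = 7 dB.
Ratio = input overshoot / output overshoot = 14 / 7 = 2.

2:1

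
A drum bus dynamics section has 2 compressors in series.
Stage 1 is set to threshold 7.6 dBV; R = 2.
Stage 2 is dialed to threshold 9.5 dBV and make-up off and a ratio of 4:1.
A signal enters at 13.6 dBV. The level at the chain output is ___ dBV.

9.775 dBV

Stage 1: overshoot 6 dB → 6/2 = 3 dB → 10.6 dBV.
Stage 2: 10.6 dBV is 1.1 dB over 9.5 dBV; at 4:1 that becomes 0.275 dB over, giving 9.775 dBV.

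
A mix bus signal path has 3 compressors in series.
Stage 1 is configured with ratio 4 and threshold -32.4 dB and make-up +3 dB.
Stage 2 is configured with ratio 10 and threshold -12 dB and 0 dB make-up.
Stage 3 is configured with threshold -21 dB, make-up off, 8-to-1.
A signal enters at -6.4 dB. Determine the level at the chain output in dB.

Stage 1: overshoot 26 dB → 26/4 = 6.5 dB → -25.9 dB; +3 dB make-up → -22.9 dB.
Stage 2: -22.9 dB is at or below the -12 dB threshold — no compression; output -22.9 dB.
Stage 3: -22.9 dB is at or below the -21 dB threshold — no compression; output -22.9 dB.

-22.9 dB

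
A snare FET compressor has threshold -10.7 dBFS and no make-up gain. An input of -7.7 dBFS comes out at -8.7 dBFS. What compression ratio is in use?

1.5:1

Input overshoot = -7.7 − (-10.7) = 3 dB; output overshoot = -8.7 − (-10.7) = 2 dB.
Ratio = 3 / 2 = 1.5.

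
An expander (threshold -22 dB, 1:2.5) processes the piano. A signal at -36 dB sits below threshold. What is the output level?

-57 dB

Undershoot = (-22) − (-36) = 14 dB.
At 1:2.5, that expands to 35 dB under threshold.
Output = -22 − 35 = -57 dB.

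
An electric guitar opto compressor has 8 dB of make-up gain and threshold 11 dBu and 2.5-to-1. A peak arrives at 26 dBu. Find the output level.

25 dBu

26 dBu sits 15 dB over threshold.
2.5:1 compression reduces that to 15/2.5 = 6 dB over.
That puts the output at 17 dBu; make-up adds 8 dB, giving 25 dBu.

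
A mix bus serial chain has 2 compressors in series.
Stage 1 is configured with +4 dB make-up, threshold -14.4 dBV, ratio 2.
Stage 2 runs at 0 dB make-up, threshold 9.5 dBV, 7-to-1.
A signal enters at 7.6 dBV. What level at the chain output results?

Stage 1: overshoot 22 dB → 22/2 = 11 dB → -3.4 dBV; +4 dB make-up → 0.6 dBV.
Stage 2: 0.6 dBV is at or below the 9.5 dBV threshold — no compression; output 0.6 dBV.

0.6 dBV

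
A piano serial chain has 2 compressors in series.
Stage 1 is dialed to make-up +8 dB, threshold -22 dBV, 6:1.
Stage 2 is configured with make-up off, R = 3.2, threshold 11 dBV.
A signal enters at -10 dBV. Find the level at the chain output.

-12 dBV

Stage 1: 12 dB above -22 dBV, reduced 6:1 to 2 dB above → -20 dBV; +8 dB make-up → -12 dBV.
Stage 2: -12 dBV ≤ 11 dBV, so stage 2 doesn't engage; output -12 dBV.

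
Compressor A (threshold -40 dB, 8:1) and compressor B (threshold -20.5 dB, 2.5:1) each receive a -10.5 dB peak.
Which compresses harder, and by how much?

A, by 19.8125 dB

A: overshoot 29.5 dB → output overshoot 3.6875 dB → GR 25.8125 dB.
B: overshoot 10 dB → output overshoot 4 dB → GR 6 dB.
A reduces 19.8125 dB more.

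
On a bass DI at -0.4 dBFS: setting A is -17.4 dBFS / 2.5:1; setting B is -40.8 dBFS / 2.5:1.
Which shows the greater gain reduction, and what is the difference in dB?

A: overshoot 17 dB → output overshoot 6.8 dB → GR 10.2 dB.
B: overshoot 40.4 dB → output overshoot 16.16 dB → GR 24.24 dB.
B applies 14.04 dB more gain reduction.

B, by 14.04 dB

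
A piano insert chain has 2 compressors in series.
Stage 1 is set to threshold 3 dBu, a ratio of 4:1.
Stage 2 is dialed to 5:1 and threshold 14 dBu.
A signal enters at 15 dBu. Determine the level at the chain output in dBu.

Stage 1: 12 dB above 3 dBu, reduced 4:1 to 3 dB above → 6 dBu.
Stage 2: 6 dBu is at or below the 14 dBu threshold — no compression; output 6 dBu.

6 dBu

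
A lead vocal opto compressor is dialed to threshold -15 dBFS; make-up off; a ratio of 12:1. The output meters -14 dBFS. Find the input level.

That's 1 dB above the -15 dBFS threshold.
Before 12:1 compression the overshoot was 1 × 12 = 12 dB, so input = -15 + 12 = -3 dBFS.

-3 dBFS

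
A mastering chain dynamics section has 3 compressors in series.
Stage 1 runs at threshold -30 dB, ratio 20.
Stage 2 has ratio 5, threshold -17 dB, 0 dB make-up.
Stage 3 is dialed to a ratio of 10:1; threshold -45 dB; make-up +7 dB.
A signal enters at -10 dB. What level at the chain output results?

-36.4 dB

Stage 1: -10 dB is 20 dB over -30 dB; at 20:1 that becomes 1 dB over, giving -29 dB.
Stage 2: below threshold (-29 ≤ -17); passes unchanged; output -29 dB.
Stage 3: -29 dB is 16 dB over -45 dB; at 10:1 that becomes 1.6 dB over, giving -43.4 dB; +7 dB make-up → -36.4 dB.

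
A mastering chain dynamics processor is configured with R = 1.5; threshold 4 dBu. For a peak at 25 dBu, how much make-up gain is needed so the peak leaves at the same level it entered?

The peak compresses to 4 + 21/1.5 = 18 dBu.
To reach 25 dBu requires 25 − 18 = 7 dB of make-up.

7 dB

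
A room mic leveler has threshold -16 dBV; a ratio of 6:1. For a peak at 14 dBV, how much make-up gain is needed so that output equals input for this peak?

25 dB

Overshoot 30 dB → 30/6 = 5 dB after compression, so the compressed level is -16 + 5 = -11 dBV.
Make-up = target − compressed = 14 − (-11) = 25 dB.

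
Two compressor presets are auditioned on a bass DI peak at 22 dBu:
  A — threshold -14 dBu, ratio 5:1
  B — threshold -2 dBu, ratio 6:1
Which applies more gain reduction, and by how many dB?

A, by 8.8 dB

A: 36 dB over, compressed to 7.2 dB over, so 28.8 dB of GR.
B: 24 dB over, compressed to 4 dB over, so 20 dB of GR.
A reduces 8.8 dB more.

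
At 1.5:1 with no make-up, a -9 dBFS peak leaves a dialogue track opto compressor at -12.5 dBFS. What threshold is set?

Let T be the threshold. Output overshoot = (input overshoot)/R, so -12.5 − T = (-9 − T)/1.5.
1.5·(-12.5 − T) = -9 − T → 0.5·T = -18.75 − (-9) = -9.75.
T = -9.75/0.5 = -19.5 dBFS.

-19.5 dBFS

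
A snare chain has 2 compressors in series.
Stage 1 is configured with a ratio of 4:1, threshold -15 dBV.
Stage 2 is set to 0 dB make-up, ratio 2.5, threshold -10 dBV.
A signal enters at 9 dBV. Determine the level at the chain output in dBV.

-9.6 dBV

Stage 1: 9 dBV is 24 dB over -15 dBV; at 4:1 that becomes 6 dB over, giving -9 dBV.
Stage 2: 1 dB above -10 dBV, reduced 2.5:1 to 0.4 dB above → -9.6 dBV.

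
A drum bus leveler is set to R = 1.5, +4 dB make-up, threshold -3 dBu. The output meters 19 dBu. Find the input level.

Remove make-up: 19 − 4 = 15 dBu.
That's 18 dB above the -3 dBu threshold.
Input overshoot = R × output overshoot = 27 dB → input = -3 + 27 = 24 dBu.

24 dBu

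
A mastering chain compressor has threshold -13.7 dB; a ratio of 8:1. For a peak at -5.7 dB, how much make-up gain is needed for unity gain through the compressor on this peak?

7 dB

Overshoot 8 dB → 8/8 = 1 dB after compression, so the compressed level is -13.7 + 1 = -12.7 dB.
Make-up = target − compressed = -5.7 − (-12.7) = 7 dB.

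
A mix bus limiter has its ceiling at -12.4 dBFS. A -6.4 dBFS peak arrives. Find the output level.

-12.4 dBFS

The limiter clamps the peak to its -12.4 dBFS ceiling.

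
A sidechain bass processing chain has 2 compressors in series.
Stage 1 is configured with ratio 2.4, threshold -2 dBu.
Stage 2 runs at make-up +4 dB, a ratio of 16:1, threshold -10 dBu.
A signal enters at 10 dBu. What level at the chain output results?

-5.1875 dBu

Stage 1: 12 dB above -2 dBu, reduced 2.4:1 to 5 dB above → 3 dBu.
Stage 2: overshoot 13 dB → 13/16 = 0.8125 dB → -9.1875 dBu; +4 dB make-up → -5.1875 dBu.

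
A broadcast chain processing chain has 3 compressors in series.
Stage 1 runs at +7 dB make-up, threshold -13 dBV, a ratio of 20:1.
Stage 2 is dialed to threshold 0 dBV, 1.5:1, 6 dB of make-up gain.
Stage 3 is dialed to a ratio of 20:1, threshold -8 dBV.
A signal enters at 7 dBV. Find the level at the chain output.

Stage 1: 7 dBV is 20 dB over -13 dBV; at 20:1 that becomes 1 dB over, giving -12 dBV; +7 dB make-up → -5 dBV.
Stage 2: below threshold (-5 ≤ 0); passes unchanged; make-up brings it to 1 dBV.
Stage 3: 9 dB above -8 dBV, reduced 20:1 to 0.45 dB above → -7.55 dBV.

-7.55 dBV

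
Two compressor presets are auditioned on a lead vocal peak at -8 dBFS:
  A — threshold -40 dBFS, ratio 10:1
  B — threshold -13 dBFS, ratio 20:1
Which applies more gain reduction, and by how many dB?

A: 32 dB over, compressed to 3.2 dB over, so 28.8 dB of GR.
B: 5 dB over, compressed to 0.25 dB over, so 4.75 dB of GR.
Difference: 24.05 dB in favour of A.

A, by 24.05 dB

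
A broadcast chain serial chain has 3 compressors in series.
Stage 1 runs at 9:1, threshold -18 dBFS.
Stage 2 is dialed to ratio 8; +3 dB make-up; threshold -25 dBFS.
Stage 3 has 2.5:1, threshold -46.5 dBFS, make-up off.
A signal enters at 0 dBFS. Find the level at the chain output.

-36.25 dBFS

Stage 1: 18 dB above -18 dBFS, reduced 9:1 to 2 dB above → -16 dBFS.
Stage 2: 9 dB above -25 dBFS, reduced 8:1 to 1.125 dB above → -23.875 dBFS; +3 dB make-up → -20.875 dBFS.
Stage 3: -20.875 dBFS is 25.625 dB over -46.5 dBFS; at 2.5:1 that becomes 10.25 dB over, giving -36.25 dBFS.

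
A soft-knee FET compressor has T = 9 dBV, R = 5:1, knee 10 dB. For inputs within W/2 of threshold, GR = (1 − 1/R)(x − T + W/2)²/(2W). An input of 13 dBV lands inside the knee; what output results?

x − T + W/2 = 13 − 9 + 5 = 9.
GR = (1 − 1/5) × 9² / 20 = 0.8 × 81 / 20 = 3.24 dB.
Output = 13 − 3.24 = 9.76 dBV.

9.76 dBV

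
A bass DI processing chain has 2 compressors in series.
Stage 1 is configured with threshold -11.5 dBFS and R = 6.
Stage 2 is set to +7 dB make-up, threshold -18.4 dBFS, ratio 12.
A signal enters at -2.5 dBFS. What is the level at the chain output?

-10.7 dBFS

Stage 1: -2.5 dBFS is 9 dB over -11.5 dBFS; at 6:1 that becomes 1.5 dB over, giving -10 dBFS.
Stage 2: overshoot 8.4 dB → 8.4/12 = 0.7 dB → -17.7 dBFS; +7 dB make-up → -10.7 dBFS.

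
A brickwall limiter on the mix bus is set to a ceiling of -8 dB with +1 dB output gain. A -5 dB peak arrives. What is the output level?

A brickwall limiter is an ∞:1 compressor: any input above the ceiling is clamped to -8 dB.
Output gain then adds 1 dB: -8 + 1 = -7 dB.

-7 dB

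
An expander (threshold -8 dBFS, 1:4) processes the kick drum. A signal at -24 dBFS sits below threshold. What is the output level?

Below threshold, a 1:4 expander applies gain = (4−1)×(T − x) of attenuation.
(4−1) × 16 = 48 dB, so output = -24 − 48 = -72 dBFS.

-72 dBFS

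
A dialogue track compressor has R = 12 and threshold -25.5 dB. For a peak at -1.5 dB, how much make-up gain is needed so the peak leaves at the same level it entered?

Without make-up, output = threshold + overshoot/12 = -25.5 + 2 = -23.5 dB.
Gap to target: 22 dB.

22 dB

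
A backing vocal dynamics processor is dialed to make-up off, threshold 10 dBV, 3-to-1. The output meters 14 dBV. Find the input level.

The compressed level sits 14 − 10 = 4 dB over threshold.
Before 3:1 compression the overshoot was 4 × 3 = 12 dB, so input = 10 + 12 = 22 dBV.

22 dBV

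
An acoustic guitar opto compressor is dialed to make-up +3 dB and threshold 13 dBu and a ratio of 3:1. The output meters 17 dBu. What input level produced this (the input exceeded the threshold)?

16 dBu

Before make-up, the level was 17 − 3 = 14 dBu.
The compressed level sits 14 − 13 = 1 dB over threshold.
Before 3:1 compression the overshoot was 1 × 3 = 3 dB, so input = 13 + 3 = 16 dBu.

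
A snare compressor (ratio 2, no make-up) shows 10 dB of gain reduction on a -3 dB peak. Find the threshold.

-23 dB

Gain reduction = -3 − (-13) = 10 dB; output overshoot = GR / (R − 1) = 10 / 1 = 10 dB.
Threshold = output − output overshoot = -13 − 10 = -23 dB.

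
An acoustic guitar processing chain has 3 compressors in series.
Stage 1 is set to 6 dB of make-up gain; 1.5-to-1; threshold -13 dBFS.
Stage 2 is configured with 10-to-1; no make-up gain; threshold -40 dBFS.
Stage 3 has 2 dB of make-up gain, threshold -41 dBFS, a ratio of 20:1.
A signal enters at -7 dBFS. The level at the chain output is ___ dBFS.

-38.765 dBFS

Stage 1: overshoot 6 dB → 6/1.5 = 4 dB → -9 dBFS; +6 dB make-up → -3 dBFS.
Stage 2: 37 dB above -40 dBFS, reduced 10:1 to 3.7 dB above → -36.3 dBFS.
Stage 3: 4.7 dB above -41 dBFS, reduced 20:1 to 0.235 dB above → -40.765 dBFS; +2 dB make-up → -38.765 dBFS.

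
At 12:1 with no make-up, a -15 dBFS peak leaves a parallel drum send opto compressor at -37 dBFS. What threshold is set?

Let T be the threshold. Output overshoot = (input overshoot)/R, so -37 − T = (-15 − T)/12.
12·(-37 − T) = -15 − T → 11·T = -444 − (-15) = -429.
T = -429/11 = -39 dBFS.

-39 dBFS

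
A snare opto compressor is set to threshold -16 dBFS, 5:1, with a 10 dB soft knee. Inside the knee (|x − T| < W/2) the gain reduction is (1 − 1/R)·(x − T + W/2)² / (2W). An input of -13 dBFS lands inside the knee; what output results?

-15.56 dBFS

x − T + W/2 = -13 − (-16) + 5 = 8.
GR = (1 − 1/5) × 8² / 20 = 0.8 × 64 / 20 = 2.56 dB.
Output = -13 − 2.56 = -15.56 dBFS.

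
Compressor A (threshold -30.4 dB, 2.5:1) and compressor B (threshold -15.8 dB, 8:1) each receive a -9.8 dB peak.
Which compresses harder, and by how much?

A, by 7.11 dB

A: 20.6 dB over, compressed to 8.24 dB over, so 12.36 dB of GR.
B: 6 dB over, compressed to 0.75 dB over, so 5.25 dB of GR.
A applies 7.11 dB more gain reduction.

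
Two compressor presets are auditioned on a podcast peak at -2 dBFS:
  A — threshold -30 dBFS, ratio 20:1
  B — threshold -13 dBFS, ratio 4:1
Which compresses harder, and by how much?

A: GR = 28 − 28/20 = 26.6 dB.
B: GR = 11 − 11/4 = 8.25 dB.
Difference: 18.35 dB in favour of A.

A, by 18.35 dB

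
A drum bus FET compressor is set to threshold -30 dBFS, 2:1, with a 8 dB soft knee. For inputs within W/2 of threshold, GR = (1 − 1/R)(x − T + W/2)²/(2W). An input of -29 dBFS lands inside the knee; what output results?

-29.78125 dBFS

x − T + W/2 = -29 − (-30) + 4 = 5.
GR = (1 − 1/2) × 5² / 16 = 0.5 × 25 / 16 = 0.78125 dB.
Output = -29 − 0.78125 = -29.78125 dBFS.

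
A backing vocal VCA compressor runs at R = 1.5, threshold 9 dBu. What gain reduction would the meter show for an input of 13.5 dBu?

1.5 dB

13.5 dBu exceeds the threshold by 4.5 dB.
A 1.5:1 ratio leaves 3 dB of that excess.
Gain reduction = 4.5 − 3 = 1.5 dB.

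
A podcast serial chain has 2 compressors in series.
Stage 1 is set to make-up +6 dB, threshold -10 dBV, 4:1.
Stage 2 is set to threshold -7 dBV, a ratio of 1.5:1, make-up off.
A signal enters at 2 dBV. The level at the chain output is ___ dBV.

Stage 1: overshoot 12 dB → 12/4 = 3 dB → -7 dBV; +6 dB make-up → -1 dBV.
Stage 2: 6 dB above -7 dBV, reduced 1.5:1 to 4 dB above → -3 dBV.

-3 dBV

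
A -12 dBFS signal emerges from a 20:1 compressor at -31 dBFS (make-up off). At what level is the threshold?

-32 dBFS

Gain reduction = -12 − (-31) = 19 dB; output overshoot = GR / (R − 1) = 19 / 19 = 1 dB.
Threshold = output − output overshoot = -31 − 1 = -32 dBFS.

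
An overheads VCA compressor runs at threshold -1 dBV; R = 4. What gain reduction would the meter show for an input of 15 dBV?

15 dBV exceeds the threshold by 16 dB.
A 4:1 ratio leaves 4 dB of that excess.
So the signal is attenuated by 16 − 4 = 12 dB.

12 dB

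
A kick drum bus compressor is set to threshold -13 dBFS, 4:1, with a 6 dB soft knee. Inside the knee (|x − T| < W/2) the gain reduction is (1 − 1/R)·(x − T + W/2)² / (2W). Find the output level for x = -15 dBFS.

x − T + W/2 = -15 − (-13) + 3 = 1.
GR = (1 − 1/4) × 1² / 12 = 0.75 × 1 / 12 = 0.0625 dB.
Output = -15 − 0.0625 = -15.0625 dBFS.

-15.0625 dBFS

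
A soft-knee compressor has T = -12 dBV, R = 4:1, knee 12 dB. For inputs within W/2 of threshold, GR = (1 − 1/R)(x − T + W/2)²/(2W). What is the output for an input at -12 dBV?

-13.125 dBV

x − T + W/2 = -12 − (-12) + 6 = 6.
GR = (1 − 1/4) × 6² / 24 = 0.75 × 36 / 24 = 1.125 dB.
Output = -12 − 1.125 = -13.125 dBV.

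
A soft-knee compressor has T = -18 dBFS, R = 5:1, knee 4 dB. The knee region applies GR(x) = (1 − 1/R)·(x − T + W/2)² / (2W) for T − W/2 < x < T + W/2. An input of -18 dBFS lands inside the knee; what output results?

x − T + W/2 = -18 − (-18) + 2 = 2.
GR = (1 − 1/5) × 2² / 8 = 0.8 × 4 / 8 = 0.4 dB.
Output = -18 − 0.4 = -18.4 dBFS.

-18.4 dBFS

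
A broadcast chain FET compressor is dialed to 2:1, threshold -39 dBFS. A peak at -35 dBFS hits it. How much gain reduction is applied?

2 dB

Overshoot = -35 − (-39) = 4 dB.
A 2:1 ratio leaves 2 dB of that excess.
Gain reduction = 4 − 2 = 2 dB.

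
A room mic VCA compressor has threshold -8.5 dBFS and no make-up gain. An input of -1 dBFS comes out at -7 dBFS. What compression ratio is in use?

5:1

Input overshoot = -1 − (-8.5) = 7.5 dB; output overshoot = -7 − (-8.5) = 1.5 dB.
Ratio = 7.5 / 1.5 = 5.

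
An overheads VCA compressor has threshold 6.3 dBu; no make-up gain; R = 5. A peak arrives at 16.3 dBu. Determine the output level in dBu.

Overshoot: 16.3 − 6.3 = 10 dB.
At 5:1 the overshoot is divided by 5, leaving 2 dB above threshold.
Output = 6.3 + 2 = 8.3 dBu.

8.3 dBu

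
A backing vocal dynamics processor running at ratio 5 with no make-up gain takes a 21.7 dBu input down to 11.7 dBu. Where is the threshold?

9.2 dBu

Gain reduction = 21.7 − 11.7 = 10 dB; output overshoot = GR / (R − 1) = 10 / 4 = 2.5 dB.
Threshold = output − output overshoot = 11.7 − 2.5 = 9.2 dBu.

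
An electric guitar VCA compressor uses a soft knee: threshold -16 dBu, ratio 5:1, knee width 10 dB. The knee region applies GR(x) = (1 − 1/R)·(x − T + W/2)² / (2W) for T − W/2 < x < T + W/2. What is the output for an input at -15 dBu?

-16.44 dBu

x − T + W/2 = -15 − (-16) + 5 = 6.
GR = (1 − 1/5) × 6² / 20 = 0.8 × 36 / 20 = 1.44 dB.
Output = -15 − 1.44 = -16.44 dBu.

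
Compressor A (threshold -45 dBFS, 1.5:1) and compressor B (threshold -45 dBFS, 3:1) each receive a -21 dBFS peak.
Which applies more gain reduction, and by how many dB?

A: overshoot 24 dB → output overshoot 16 dB → GR 8 dB.
B: overshoot 24 dB → output overshoot 8 dB → GR 16 dB.
B applies 8 dB more gain reduction.

B, by 8 dB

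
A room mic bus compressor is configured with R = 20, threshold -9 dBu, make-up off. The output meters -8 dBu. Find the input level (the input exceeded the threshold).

The compressed level sits -8 − (-9) = 1 dB over threshold.
Undo the ratio: input overshoot = 1 × 20 = 20 dB, giving input = 11 dBu.

11 dBu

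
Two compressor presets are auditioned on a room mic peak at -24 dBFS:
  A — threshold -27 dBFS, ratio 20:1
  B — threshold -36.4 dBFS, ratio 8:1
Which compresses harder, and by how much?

B, by 8 dB

A: 3 dB over, compressed to 0.15 dB over, so 2.85 dB of GR.
B: 12.4 dB over, compressed to 1.55 dB over, so 10.85 dB of GR.
B reduces 8 dB more.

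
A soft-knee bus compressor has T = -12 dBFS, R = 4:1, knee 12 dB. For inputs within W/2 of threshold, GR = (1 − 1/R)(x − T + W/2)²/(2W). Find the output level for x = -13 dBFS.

x − T + W/2 = -13 − (-12) + 6 = 5.
GR = (1 − 1/4) × 5² / 24 = 0.75 × 25 / 24 = 0.78125 dB.
Output = -13 − 0.78125 = -13.78125 dBFS.

-13.78125 dBFS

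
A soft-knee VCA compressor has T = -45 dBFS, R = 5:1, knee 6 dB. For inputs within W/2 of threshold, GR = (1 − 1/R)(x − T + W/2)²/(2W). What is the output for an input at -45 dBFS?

-45.6 dBFS

x − T + W/2 = -45 − (-45) + 3 = 3.
GR = (1 − 1/5) × 3² / 12 = 0.8 × 9 / 12 = 0.6 dB.
Output = -45 − 0.6 = -45.6 dBFS.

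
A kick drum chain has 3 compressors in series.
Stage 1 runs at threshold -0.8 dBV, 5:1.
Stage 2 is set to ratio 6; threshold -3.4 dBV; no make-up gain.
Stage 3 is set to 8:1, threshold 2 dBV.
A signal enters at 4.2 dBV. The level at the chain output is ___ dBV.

-2.8 dBV

Stage 1: overshoot 5 dB → 5/5 = 1 dB → 0.2 dBV.
Stage 2: 0.2 dBV is 3.6 dB over -3.4 dBV; at 6:1 that becomes 0.6 dB over, giving -2.8 dBV.
Stage 3: -2.8 dBV is at or below the 2 dBV threshold — no compression; output -2.8 dBV.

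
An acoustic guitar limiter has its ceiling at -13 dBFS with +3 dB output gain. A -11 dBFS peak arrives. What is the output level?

-10 dBFS

At ∞:1, everything above -13 dBFS is held at the ceiling.
Output gain then adds 3 dB: -13 + 3 = -10 dBFS.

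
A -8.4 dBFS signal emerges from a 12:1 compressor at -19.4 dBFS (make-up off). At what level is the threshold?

Gain reduction = -8.4 − (-19.4) = 11 dB; output overshoot = GR / (R − 1) = 11 / 11 = 1 dB.
Threshold = output − output overshoot = -19.4 − 1 = -20.4 dBFS.

-20.4 dBFS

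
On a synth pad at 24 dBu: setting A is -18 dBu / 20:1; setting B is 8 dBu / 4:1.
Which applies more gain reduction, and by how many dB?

A: overshoot 42 dB → output overshoot 2.1 dB → GR 39.9 dB.
B: overshoot 16 dB → output overshoot 4 dB → GR 12 dB.
A applies 27.9 dB more gain reduction.

A, by 27.9 dB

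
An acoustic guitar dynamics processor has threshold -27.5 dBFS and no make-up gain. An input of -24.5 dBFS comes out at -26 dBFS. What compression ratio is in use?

2:1

Input overshoot = -24.5 − (-27.5) = 3 dB; output overshoot = -26 − (-27.5) = 1.5 dB.
Ratio = 3 / 1.5 = 2.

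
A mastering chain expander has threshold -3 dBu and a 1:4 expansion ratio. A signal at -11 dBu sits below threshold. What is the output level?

-35 dBu

The input is 8 dB below the -3 dBu threshold.
A 1:4 expander multiplies undershoot by 4: 8 × 4 = 32 dB below threshold.
Output = -3 − 32 = -35 dBu.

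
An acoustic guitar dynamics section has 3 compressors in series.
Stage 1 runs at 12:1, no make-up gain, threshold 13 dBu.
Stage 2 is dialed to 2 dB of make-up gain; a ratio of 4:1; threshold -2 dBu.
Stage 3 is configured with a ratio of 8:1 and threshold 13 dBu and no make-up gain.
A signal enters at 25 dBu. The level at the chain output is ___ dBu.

4 dBu

Stage 1: 12 dB above 13 dBu, reduced 12:1 to 1 dB above → 14 dBu.
Stage 2: 14 dBu is 16 dB over -2 dBu; at 4:1 that becomes 4 dB over, giving 2 dBu; +2 dB make-up → 4 dBu.
Stage 3: 4 dBu is at or below the 13 dBu threshold — no compression; output 4 dBu.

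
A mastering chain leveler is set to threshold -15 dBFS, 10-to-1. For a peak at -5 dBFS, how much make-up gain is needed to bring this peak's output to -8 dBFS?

Overshoot 10 dB → 10/10 = 1 dB after compression, so the compressed level is -15 + 1 = -14 dBFS.
Make-up = target − compressed = -8 − (-14) = 6 dB.

6 dB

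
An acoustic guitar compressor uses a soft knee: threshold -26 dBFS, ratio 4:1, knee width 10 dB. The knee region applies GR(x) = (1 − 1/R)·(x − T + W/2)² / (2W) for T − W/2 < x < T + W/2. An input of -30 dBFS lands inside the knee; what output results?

x − T + W/2 = -30 − (-26) + 5 = 1.
GR = (1 − 1/4) × 1² / 20 = 0.75 × 1 / 20 = 0.0375 dB.
Output = -30 − 0.0375 = -30.0375 dBFS.

-30.0375 dBFS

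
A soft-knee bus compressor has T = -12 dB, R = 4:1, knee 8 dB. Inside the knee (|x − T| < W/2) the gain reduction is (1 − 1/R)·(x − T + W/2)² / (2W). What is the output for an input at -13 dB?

-13.421875 dB

x − T + W/2 = -13 − (-12) + 4 = 3.
GR = (1 − 1/4) × 3² / 16 = 0.75 × 9 / 16 = 0.421875 dB.
Output = -13 − 0.421875 = -13.421875 dB.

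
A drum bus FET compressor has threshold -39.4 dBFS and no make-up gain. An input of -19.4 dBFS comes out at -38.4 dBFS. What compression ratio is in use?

Input overshoot = -19.4 − (-39.4) = 20 dB; output overshoot = -38.4 − (-39.4) = 1 dB.
Ratio = 20 / 1 = 20.

20:1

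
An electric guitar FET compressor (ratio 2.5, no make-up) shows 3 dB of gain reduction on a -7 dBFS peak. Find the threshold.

-12 dBFS

Gain reduction = -7 − (-10) = 3 dB; output overshoot = GR / (R − 1) = 3 / 1.5 = 2 dB.
Threshold = output − output overshoot = -10 − 2 = -12 dBFS.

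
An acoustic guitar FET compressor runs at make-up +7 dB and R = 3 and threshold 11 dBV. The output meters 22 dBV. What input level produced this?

Remove make-up: 22 − 7 = 15 dBV.
That's 4 dB above the 11 dBV threshold.
Input overshoot = R × output overshoot = 12 dB → input = 11 + 12 = 23 dBV.

23 dBV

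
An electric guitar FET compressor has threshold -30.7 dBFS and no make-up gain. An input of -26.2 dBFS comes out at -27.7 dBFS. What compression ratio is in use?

Input overshoot = -26.2 − (-30.7) = 4.5 dB; output overshoot = -27.7 − (-30.7) = 3 dB.
Ratio = 4.5 / 3 = 1.5.

1.5:1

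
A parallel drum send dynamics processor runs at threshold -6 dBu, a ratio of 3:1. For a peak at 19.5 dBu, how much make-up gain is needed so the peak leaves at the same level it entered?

Without make-up, output = threshold + overshoot/3 = -6 + 8.5 = 2.5 dBu.
Gap to target: 17 dB.

17 dB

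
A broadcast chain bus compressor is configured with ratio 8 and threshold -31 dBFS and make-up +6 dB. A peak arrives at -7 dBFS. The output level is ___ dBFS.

Overshoot: -7 − (-31) = 24 dB.
At 8:1 the overshoot is divided by 8, leaving 3 dB above threshold.
Output = -31 + 3 = -28 dBFS; make-up adds 6 dB, giving -22 dBFS.

-22 dBFS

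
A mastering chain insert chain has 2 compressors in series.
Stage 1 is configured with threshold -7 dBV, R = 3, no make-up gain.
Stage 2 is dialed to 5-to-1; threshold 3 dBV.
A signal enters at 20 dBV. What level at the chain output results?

Stage 1: 20 dBV is 27 dB over -7 dBV; at 3:1 that becomes 9 dB over, giving 2 dBV.
Stage 2: 2 dBV is at or below the 3 dBV threshold — no compression; output 2 dBV.

2 dBV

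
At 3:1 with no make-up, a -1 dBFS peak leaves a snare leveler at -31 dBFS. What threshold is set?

-46 dBFS

Input is 45 dB above T (since output overshoot × R = input overshoot: (-31 − T)·3 = -1 − T gives T = -46 dBFS).
Check: -46 + (-1 − (-46))/3 = -46 + 15 = -31 dBFS. ✓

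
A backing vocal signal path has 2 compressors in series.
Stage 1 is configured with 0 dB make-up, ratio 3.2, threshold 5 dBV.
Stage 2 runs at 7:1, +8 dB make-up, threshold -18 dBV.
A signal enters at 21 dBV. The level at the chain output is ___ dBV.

Stage 1: overshoot 16 dB → 16/3.2 = 5 dB → 10 dBV.
Stage 2: 10 dBV is 28 dB over -18 dBV; at 7:1 that becomes 4 dB over, giving -14 dBV; +8 dB make-up → -6 dBV.

-6 dBV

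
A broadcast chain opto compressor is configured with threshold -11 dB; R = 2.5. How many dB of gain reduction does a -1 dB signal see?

Overshoot = -1 − (-11) = 10 dB.
After 2.5:1 compression the overshoot becomes 10/2.5 = 4 dB.
So the signal is attenuated by 10 − 4 = 6 dB.

6 dB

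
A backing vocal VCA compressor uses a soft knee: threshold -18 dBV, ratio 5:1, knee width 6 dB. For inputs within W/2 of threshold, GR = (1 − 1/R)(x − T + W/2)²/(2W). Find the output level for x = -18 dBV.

-18.6 dBV

x − T + W/2 = -18 − (-18) + 3 = 3.
GR = (1 − 1/5) × 3² / 12 = 0.8 × 9 / 12 = 0.6 dB.
Output = -18 − 0.6 = -18.6 dBV.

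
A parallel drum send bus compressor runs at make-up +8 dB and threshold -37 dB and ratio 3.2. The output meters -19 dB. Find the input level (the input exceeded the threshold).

-5 dB

Stripping the +8 dB make-up gives -27 dB at the gain stage.
That's 10 dB above the -37 dB threshold.
Before 3.2:1 compression the overshoot was 10 × 3.2 = 32 dB, so input = -37 + 32 = -5 dB.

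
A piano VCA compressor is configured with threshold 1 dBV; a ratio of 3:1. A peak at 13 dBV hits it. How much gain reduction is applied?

8 dB

The signal is 12 dB above threshold.
A 3:1 ratio leaves 4 dB of that excess.
So the signal is attenuated by 12 − 4 = 8 dB.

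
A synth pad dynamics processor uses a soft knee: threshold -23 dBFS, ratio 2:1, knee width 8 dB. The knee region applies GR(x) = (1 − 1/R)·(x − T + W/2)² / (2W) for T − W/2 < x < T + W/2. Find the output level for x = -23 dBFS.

-23.5 dBFS

x − T + W/2 = -23 − (-23) + 4 = 4.
GR = (1 − 1/2) × 4² / 16 = 0.5 × 16 / 16 = 0.5 dB.
Output = -23 − 0.5 = -23.5 dBFS.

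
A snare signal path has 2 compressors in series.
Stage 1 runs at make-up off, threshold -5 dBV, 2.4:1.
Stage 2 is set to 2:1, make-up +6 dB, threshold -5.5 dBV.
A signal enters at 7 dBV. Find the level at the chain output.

3.25 dBV

Stage 1: 7 dBV is 12 dB over -5 dBV; at 2.4:1 that becomes 5 dB over, giving 0 dBV.
Stage 2: 5.5 dB above -5.5 dBV, reduced 2:1 to 2.75 dB above → -2.75 dBV; +6 dB make-up → 3.25 dBV.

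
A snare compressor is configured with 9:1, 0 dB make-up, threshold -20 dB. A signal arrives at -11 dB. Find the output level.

The input is 9 dB above the -20 dB threshold.
The 9 dB excess becomes 1 dB after 9:1 reduction.
Output = -20 + 1 = -19 dB.

-19 dB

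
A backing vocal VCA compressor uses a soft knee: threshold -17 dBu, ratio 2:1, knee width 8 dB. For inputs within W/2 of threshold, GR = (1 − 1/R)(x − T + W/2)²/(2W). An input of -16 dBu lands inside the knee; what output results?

x − T + W/2 = -16 − (-17) + 4 = 5.
GR = (1 − 1/2) × 5² / 16 = 0.5 × 25 / 16 = 0.78125 dB.
Output = -16 − 0.78125 = -16.78125 dBu.

-16.78125 dBu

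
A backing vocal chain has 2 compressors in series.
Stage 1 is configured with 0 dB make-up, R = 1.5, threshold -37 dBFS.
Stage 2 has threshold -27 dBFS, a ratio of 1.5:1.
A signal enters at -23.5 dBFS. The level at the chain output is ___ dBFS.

-28 dBFS

Stage 1: 13.5 dB above -37 dBFS, reduced 1.5:1 to 9 dB above → -28 dBFS.
Stage 2: -28 dBFS ≤ -27 dBFS, so stage 2 doesn't engage; output -28 dBFS.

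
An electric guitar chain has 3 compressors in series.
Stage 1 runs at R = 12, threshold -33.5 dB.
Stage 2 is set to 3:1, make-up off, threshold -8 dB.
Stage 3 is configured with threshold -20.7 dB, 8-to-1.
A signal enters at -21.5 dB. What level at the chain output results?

-32.5 dB

Stage 1: overshoot 12 dB → 12/12 = 1 dB → -32.5 dB.
Stage 2: -32.5 dB ≤ -8 dB, so stage 2 doesn't engage; output -32.5 dB.
Stage 3: -32.5 dB ≤ -20.7 dB, so stage 3 doesn't engage; output -32.5 dB.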